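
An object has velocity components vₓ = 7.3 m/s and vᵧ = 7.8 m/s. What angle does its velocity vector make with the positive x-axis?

θ = arctan(vᵧ/vₓ) = arctan(7.8/7.3) = 46.9°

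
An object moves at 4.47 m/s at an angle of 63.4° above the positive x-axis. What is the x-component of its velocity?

vₓ = v cos(θ) = 4.47 × cos(63.4°) = 2.0 m/s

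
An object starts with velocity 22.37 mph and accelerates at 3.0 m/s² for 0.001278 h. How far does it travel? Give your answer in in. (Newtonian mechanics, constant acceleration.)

v₀ = 22.37 mph × 0.44704 = 10.0003 m/s
t = 0.001278 h × 3600.0 = 4.6008 s
d = v₀ × t + ½ × a × t² = 10.0003 × 4.6008 + 0.5 × 3.0 × 4.6008² = 77.7604 m
d = 77.7604 m / 0.0254 = 3061 in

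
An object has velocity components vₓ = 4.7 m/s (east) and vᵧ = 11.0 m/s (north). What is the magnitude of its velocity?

|v| = √(vₓ² + vᵧ²) = √(4.7² + 11.0²) = √(143.09) = 11.96 m/s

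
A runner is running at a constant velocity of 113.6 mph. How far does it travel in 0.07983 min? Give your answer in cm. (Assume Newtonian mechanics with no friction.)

v = 113.6 mph × 0.44704 = 50.7837 m/s
t = 0.07983 min × 60.0 = 4.7898 s
d = v × t = 50.7837 × 4.7898 = 243.244 m
d = 243.244 m / 0.01 = 24320 cm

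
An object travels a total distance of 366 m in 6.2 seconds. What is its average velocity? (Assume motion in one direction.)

v_avg = Δd / Δt = 366 / 6.2 = 59.03 m/s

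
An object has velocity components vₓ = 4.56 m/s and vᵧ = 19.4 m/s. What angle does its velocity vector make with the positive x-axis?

θ = arctan(vᵧ/vₓ) = arctan(19.4/4.56) = 76.77°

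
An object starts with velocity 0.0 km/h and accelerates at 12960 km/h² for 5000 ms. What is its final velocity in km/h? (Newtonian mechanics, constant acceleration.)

v₀ = 0.0 km/h × 0.2777777777777778 = 0.0 m/s
a = 12960 km/h² × 7.716049382716049e-05 = 1.0 m/s²
t = 5000 ms × 0.001 = 5.0 s
v = v₀ + a × t = 0.0 + 1.0 × 5.0 = 5.0 m/s
v = 5.0 m/s / 0.2777777777777778 = 18.0 km/h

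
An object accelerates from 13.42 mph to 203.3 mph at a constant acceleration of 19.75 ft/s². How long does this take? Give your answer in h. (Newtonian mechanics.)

v₀ = 13.42 mph × 0.44704 = 5.99928 m/s
v = 203.3 mph × 0.44704 = 90.8832 m/s
a = 19.75 ft/s² × 0.3048 = 6.0198 m/s²
t = (v - v₀) / a = (90.8832 - 5.99928) / 6.0198 = 14.1008 s
t = 14.1008 s / 3600.0 = 0.003917 h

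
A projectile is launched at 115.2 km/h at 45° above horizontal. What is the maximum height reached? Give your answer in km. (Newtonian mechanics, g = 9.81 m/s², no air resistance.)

v₀ = 115.2 km/h × 0.2777777777777778 = 32.0 m/s
H = v₀² × sin²(θ) / (2g) = 32.0² × sin(45°)² / (2 × 9.81) = 1024.0 × 0.5 / 19.62 = 26.0958 m
H = 26.0958 m / 1000.0 = 0.0261 km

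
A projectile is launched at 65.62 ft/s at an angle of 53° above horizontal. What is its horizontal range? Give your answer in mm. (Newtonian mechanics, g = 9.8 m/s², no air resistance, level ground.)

v₀ = 65.62 ft/s × 0.3048 = 20.001 m/s
R = v₀² × sin(2θ) / g = 20.001² × sin(2 × 53°) / 9.8 = 400.04 × 0.961262 / 9.8 = 39.2391 m
R = 39.2391 m / 0.001 = 39240 mm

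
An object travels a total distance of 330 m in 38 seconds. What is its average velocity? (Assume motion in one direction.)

v_avg = Δd / Δt = 330 / 38 = 8.68 m/s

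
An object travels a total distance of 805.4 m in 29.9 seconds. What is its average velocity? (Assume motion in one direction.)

v_avg = Δd / Δt = 805.4 / 29.9 = 26.94 m/s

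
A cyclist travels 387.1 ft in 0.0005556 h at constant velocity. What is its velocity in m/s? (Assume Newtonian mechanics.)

d = 387.1 ft × 0.3048 = 117.988 m
t = 0.0005556 h × 3600.0 = 2.00016 s
v = d / t = 117.988 / 2.00016 = 58.99 m/s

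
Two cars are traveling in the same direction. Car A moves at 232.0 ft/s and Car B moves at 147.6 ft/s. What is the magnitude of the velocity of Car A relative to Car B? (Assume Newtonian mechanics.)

v_rel = |v_A - v_B| = |232.0 - 147.6| = 84.4 ft/s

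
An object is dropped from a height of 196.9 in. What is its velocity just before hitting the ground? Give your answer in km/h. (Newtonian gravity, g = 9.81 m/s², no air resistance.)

h = 196.9 in × 0.0254 = 5.00126 m
v = √(2gh) = √(2 × 9.81 × 5.00126) = 9.90579 m/s
v = 9.90579 m/s / 0.2777777777777778 = 35.66 km/h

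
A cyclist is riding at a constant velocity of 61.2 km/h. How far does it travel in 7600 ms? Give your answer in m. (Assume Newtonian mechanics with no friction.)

v = 61.2 km/h × 0.2777777777777778 = 17.0 m/s
t = 7600 ms × 0.001 = 7.6 s
d = v × t = 17.0 × 7.6 = 129.2 m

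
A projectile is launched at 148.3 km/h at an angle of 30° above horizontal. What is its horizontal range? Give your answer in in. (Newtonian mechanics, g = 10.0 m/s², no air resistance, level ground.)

v₀ = 148.3 km/h × 0.2777777777777778 = 41.1944 m/s
R = v₀² × sin(2θ) / g = 41.1944² × sin(2 × 30°) / 10.0 = 1696.98 × 0.866025 / 10.0 = 146.963 m
R = 146.963 m / 0.0254 = 5786 in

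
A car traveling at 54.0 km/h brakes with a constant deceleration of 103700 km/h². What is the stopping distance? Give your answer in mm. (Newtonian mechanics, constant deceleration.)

v₀ = 54.0 km/h × 0.2777777777777778 = 15.0 m/s
a = 103700 km/h² × 7.716049382716049e-05 = 8.00154 m/s²
d = v₀² / (2a) = 15.0² / (2 × 8.00154) = 225.0 / 16.0031 = 14.0598 m
d = 14.0598 m / 0.001 = 14060 mm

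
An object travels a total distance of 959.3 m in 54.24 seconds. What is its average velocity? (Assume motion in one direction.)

v_avg = Δd / Δt = 959.3 / 54.24 = 17.69 m/s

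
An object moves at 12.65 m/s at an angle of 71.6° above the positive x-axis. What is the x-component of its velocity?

vₓ = v cos(θ) = 12.65 × cos(71.6°) = 3.99 m/s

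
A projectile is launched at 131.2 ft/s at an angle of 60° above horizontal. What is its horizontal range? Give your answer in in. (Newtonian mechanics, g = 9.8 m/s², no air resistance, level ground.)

v₀ = 131.2 ft/s × 0.3048 = 39.9898 m/s
R = v₀² × sin(2θ) / g = 39.9898² × sin(2 × 60°) / 9.8 = 1599.18 × 0.866025 / 9.8 = 141.319 m
R = 141.319 m / 0.0254 = 5564 in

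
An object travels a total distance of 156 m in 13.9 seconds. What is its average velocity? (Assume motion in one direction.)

v_avg = Δd / Δt = 156 / 13.9 = 11.22 m/s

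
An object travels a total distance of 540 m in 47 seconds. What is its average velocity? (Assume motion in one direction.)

v_avg = Δd / Δt = 540 / 47 = 11.49 m/s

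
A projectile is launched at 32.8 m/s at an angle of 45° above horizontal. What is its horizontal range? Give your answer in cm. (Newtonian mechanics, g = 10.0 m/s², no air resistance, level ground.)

R = v₀² × sin(2θ) / g = 32.8² × sin(2 × 45°) / 10.0 = 1075.84 × 1.0 / 10.0 = 107.584 m
R = 107.584 m / 0.01 = 10760 cm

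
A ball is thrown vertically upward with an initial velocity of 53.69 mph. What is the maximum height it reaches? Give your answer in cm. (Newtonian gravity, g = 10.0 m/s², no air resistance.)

v₀ = 53.69 mph × 0.44704 = 24.0016 m/s
h_max = v₀² / (2g) = 24.0016² / (2 × 10.0) = 576.077 / 20.0 = 28.8039 m
h_max = 28.8039 m / 0.01 = 2880 cm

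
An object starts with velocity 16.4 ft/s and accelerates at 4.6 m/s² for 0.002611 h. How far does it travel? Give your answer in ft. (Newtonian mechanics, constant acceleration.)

v₀ = 16.4 ft/s × 0.3048 = 4.99872 m/s
t = 0.002611 h × 3600.0 = 9.3996 s
d = v₀ × t + ½ × a × t² = 4.99872 × 9.3996 + 0.5 × 4.6 × 9.3996² = 250.197 m
d = 250.197 m / 0.3048 = 820.9 ft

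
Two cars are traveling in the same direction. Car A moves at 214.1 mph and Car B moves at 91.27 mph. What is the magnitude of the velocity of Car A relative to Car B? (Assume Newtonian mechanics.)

v_rel = |v_A - v_B| = |214.1 - 91.27| = 122.83 mph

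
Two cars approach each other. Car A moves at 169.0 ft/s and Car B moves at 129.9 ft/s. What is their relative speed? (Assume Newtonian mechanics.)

v_rel = v_A + v_B = 169.0 + 129.9 = 298.9 ft/s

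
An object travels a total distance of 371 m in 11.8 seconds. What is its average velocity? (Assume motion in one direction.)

v_avg = Δd / Δt = 371 / 11.8 = 31.44 m/s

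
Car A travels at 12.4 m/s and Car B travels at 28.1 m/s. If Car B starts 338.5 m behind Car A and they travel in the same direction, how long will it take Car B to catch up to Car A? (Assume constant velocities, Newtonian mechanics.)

Relative speed: v_rel = 28.1 - 12.4 = 15.7 m/s
Time to catch: t = d₀/v_rel = 338.5/15.7 = 21.56 s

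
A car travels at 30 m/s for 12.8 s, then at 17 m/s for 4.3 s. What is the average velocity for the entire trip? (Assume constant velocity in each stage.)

d₁ = v₁t₁ = 30 × 12.8 = 384.0 m
d₂ = v₂t₂ = 17 × 4.3 = 73.1 m
d_total = 457.1 m, t_total = 17.1 s
v_avg = d_total/t_total = 457.1/17.1 = 26.73 m/s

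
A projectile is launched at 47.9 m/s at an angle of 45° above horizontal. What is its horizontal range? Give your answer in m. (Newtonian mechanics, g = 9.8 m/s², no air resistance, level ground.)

R = v₀² × sin(2θ) / g = 47.9² × sin(2 × 45°) / 9.8 = 2294.41 × 1.0 / 9.8 = 234.1 m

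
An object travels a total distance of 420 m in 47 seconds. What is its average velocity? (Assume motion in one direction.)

v_avg = Δd / Δt = 420 / 47 = 8.94 m/s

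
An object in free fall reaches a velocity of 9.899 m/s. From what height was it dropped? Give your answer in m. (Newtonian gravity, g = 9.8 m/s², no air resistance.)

h = v² / (2g) = 9.899² / (2 × 9.8) = 5.0 m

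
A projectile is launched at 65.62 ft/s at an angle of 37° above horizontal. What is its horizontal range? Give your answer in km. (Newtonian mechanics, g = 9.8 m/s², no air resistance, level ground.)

v₀ = 65.62 ft/s × 0.3048 = 20.001 m/s
R = v₀² × sin(2θ) / g = 20.001² × sin(2 × 37°) / 9.8 = 400.04 × 0.961262 / 9.8 = 39.2391 m
R = 39.2391 m / 1000.0 = 0.03924 km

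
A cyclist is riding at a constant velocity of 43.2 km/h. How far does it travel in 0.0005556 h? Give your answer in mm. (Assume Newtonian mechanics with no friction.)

v = 43.2 km/h × 0.2777777777777778 = 12.0 m/s
t = 0.0005556 h × 3600.0 = 2.00016 s
d = v × t = 12.0 × 2.00016 = 24.0019 m
d = 24.0019 m / 0.001 = 24000 mm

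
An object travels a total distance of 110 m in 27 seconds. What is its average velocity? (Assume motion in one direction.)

v_avg = Δd / Δt = 110 / 27 = 4.07 m/s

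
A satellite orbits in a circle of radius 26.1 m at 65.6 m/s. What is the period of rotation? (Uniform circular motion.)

T = 2πr/v = 2π×26.1/65.6 = 2.5 s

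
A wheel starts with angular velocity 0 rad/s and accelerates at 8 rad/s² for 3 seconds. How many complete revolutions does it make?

θ = ω₀t + ½αt² = 0×3 + ½×8×3² = 36.0 rad
Total revolutions = θ/(2π) = 36.0/(2π) = 5.73
Complete revolutions = ⌊5.73⌋ = 5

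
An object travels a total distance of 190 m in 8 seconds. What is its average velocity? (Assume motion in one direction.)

v_avg = Δd / Δt = 190 / 8 = 23.75 m/s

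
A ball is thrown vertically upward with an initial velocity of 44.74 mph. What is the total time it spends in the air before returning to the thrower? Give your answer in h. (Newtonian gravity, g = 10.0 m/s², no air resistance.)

v₀ = 44.74 mph × 0.44704 = 20.0006 m/s
t_total = 2 × v₀ / g = 2 × 20.0006 / 10.0 = 4.00012 s
t_total = 4.00012 s / 3600.0 = 0.001111 h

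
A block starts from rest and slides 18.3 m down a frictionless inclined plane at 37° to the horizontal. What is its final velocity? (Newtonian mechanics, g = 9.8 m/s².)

a = g sin(θ) = 9.8 × sin(37°) = 5.8978 m/s²
v = √(2ad) = √(2 × 5.8978 × 18.3) = 14.69 m/s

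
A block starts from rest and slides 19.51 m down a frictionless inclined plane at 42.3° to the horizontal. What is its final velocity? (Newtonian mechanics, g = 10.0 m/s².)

a = g sin(θ) = 10.0 × sin(42.3°) = 6.7301 m/s²
v = √(2ad) = √(2 × 6.7301 × 19.51) = 16.21 m/s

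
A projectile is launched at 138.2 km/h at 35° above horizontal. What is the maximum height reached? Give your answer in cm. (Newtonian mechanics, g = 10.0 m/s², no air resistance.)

v₀ = 138.2 km/h × 0.2777777777777778 = 38.3889 m/s
H = v₀² × sin²(θ) / (2g) = 38.3889² × sin(35°)² / (2 × 10.0) = 1473.71 × 0.32899 / 20.0 = 24.2418 m
H = 24.2418 m / 0.01 = 2424 cm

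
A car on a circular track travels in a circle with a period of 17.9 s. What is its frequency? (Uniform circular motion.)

f = 1/T = 1/17.9 = 0.0559 Hz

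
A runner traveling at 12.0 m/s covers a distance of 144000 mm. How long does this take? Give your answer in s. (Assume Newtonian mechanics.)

d = 144000 mm × 0.001 = 144.0 m
t = d / v = 144.0 / 12.0 = 12.0 s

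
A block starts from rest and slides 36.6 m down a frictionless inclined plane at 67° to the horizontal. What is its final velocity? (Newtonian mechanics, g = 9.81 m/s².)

a = g sin(θ) = 9.81 × sin(67°) = 9.0302 m/s²
v = √(2ad) = √(2 × 9.0302 × 36.6) = 25.71 m/s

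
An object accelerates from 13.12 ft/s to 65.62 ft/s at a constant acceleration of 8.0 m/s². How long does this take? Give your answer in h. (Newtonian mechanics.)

v₀ = 13.12 ft/s × 0.3048 = 3.99898 m/s
v = 65.62 ft/s × 0.3048 = 20.001 m/s
t = (v - v₀) / a = (20.001 - 3.99898) / 8.0 = 2.00025 s
t = 2.00025 s / 3600.0 = 0.0005556 h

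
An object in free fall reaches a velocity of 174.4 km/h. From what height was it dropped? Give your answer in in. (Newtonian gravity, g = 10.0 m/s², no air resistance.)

v = 174.4 km/h × 0.2777777777777778 = 48.4444 m/s
h = v² / (2g) = 48.4444² / (2 × 10.0) = 117.343 m
h = 117.343 m / 0.0254 = 4620 in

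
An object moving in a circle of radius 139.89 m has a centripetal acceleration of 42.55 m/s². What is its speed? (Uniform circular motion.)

v = √(a_c × r) = √(42.55 × 139.89) = 77.15 m/s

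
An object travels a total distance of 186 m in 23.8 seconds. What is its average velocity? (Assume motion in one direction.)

v_avg = Δd / Δt = 186 / 23.8 = 7.82 m/s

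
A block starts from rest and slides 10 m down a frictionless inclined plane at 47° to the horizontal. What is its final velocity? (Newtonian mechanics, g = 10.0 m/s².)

a = g sin(θ) = 10.0 × sin(47°) = 7.3135 m/s²
v = √(2ad) = √(2 × 7.3135 × 10) = 12.09 m/s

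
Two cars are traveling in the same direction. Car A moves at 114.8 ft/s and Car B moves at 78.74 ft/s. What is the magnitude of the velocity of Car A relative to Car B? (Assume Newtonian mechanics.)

v_rel = |v_A - v_B| = |114.8 - 78.74| = 36.06 ft/s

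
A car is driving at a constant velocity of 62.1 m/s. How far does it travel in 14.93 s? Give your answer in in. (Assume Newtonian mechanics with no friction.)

d = v × t = 62.1 × 14.93 = 927.153 m
d = 927.153 m / 0.0254 = 36500 in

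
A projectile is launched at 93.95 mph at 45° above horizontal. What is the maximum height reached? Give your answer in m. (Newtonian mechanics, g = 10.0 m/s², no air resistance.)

v₀ = 93.95 mph × 0.44704 = 41.9994 m/s
H = v₀² × sin²(θ) / (2g) = 41.9994² × sin(45°)² / (2 × 10.0) = 1763.95 × 0.5 / 20.0 = 44.1 m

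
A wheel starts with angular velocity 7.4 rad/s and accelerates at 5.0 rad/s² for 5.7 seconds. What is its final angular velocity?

ω = ω₀ + αt = 7.4 + 5.0 × 5.7 = 35.9 rad/s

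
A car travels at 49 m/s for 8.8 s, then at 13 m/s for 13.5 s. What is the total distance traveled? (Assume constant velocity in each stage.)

d₁ = v₁t₁ = 49 × 8.8 = 431.2 m
d₂ = v₂t₂ = 13 × 13.5 = 175.5 m
d_total = 431.2 + 175.5 = 606.7 m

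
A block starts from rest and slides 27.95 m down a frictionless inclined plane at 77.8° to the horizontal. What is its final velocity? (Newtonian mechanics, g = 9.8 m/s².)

a = g sin(θ) = 9.8 × sin(77.8°) = 9.5787 m/s²
v = √(2ad) = √(2 × 9.5787 × 27.95) = 23.14 m/s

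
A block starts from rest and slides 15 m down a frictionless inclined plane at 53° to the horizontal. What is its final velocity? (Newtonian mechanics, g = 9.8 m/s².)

a = g sin(θ) = 9.8 × sin(53°) = 7.8266 m/s²
v = √(2ad) = √(2 × 7.8266 × 15) = 15.32 m/s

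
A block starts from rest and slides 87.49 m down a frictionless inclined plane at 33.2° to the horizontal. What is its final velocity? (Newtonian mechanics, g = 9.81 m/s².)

a = g sin(θ) = 9.81 × sin(33.2°) = 5.3716 m/s²
v = √(2ad) = √(2 × 5.3716 × 87.49) = 30.66 m/s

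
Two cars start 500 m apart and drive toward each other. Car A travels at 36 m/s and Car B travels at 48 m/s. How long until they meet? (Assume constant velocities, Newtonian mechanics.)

Combined speed: v_combined = 36 + 48 = 84 m/s
Time to meet: t = d/v_combined = 500/84 = 5.95 s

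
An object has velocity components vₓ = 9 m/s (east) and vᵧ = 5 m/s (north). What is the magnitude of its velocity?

|v| = √(vₓ² + vᵧ²) = √(9² + 5²) = √(106) = 10.3 m/s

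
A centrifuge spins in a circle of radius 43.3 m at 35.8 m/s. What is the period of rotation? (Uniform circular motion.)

T = 2πr/v = 2π×43.3/35.8 = 7.6 s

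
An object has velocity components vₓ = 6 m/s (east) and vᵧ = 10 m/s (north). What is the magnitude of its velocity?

|v| = √(vₓ² + vᵧ²) = √(6² + 10²) = √(136) = 11.66 m/s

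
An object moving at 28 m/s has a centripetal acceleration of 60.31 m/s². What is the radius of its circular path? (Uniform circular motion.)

r = v²/a_c = 28²/60.31 = 13.0 m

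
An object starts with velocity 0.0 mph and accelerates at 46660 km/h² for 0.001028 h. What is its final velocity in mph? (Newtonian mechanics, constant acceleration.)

v₀ = 0.0 mph × 0.44704 = 0.0 m/s
a = 46660 km/h² × 7.716049382716049e-05 = 3.60031 m/s²
t = 0.001028 h × 3600.0 = 3.7008 s
v = v₀ + a × t = 0.0 + 3.60031 × 3.7008 = 13.324 m/s
v = 13.324 m/s / 0.44704 = 29.8 mph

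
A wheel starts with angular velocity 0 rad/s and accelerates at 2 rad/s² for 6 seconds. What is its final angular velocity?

ω = ω₀ + αt = 0 + 2 × 6 = 12 rad/s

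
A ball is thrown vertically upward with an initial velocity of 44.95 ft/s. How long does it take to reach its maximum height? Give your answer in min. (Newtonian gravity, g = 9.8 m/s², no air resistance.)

v₀ = 44.95 ft/s × 0.3048 = 13.7008 m/s
t_up = v₀ / g = 13.7008 / 9.8 = 1.39804 s
t_up = 1.39804 s / 60.0 = 0.0233 min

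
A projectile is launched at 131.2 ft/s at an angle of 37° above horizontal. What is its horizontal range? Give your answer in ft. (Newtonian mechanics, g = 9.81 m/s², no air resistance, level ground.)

v₀ = 131.2 ft/s × 0.3048 = 39.9898 m/s
R = v₀² × sin(2θ) / g = 39.9898² × sin(2 × 37°) / 9.81 = 1599.18 × 0.961262 / 9.81 = 156.7 m
R = 156.7 m / 0.3048 = 514.1 ft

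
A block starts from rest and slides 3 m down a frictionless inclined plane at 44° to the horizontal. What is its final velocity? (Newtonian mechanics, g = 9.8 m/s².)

a = g sin(θ) = 9.8 × sin(44°) = 6.8077 m/s²
v = √(2ad) = √(2 × 6.8077 × 3) = 6.39 m/s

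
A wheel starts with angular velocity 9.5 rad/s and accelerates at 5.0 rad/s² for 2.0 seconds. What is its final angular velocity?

ω = ω₀ + αt = 9.5 + 5.0 × 2.0 = 19.5 rad/s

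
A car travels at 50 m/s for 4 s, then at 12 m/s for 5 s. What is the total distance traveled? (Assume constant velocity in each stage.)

d₁ = v₁t₁ = 50 × 4 = 200 m
d₂ = v₂t₂ = 12 × 5 = 60 m
d_total = 200 + 60 = 260 m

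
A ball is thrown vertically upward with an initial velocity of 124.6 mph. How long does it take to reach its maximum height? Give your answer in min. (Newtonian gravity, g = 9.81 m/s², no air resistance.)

v₀ = 124.6 mph × 0.44704 = 55.7012 m/s
t_up = v₀ / g = 55.7012 / 9.81 = 5.678 s
t_up = 5.678 s / 60.0 = 0.09463 min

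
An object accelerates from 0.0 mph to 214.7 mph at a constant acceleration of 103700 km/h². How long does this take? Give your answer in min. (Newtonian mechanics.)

v₀ = 0.0 mph × 0.44704 = 0.0 m/s
v = 214.7 mph × 0.44704 = 95.9795 m/s
a = 103700 km/h² × 7.716049382716049e-05 = 8.00154 m/s²
t = (v - v₀) / a = (95.9795 - 0.0) / 8.00154 = 11.9951 s
t = 11.9951 s / 60.0 = 0.1999 min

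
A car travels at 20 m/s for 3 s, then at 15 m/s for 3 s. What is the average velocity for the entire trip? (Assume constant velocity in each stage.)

d₁ = v₁t₁ = 20 × 3 = 60 m
d₂ = v₂t₂ = 15 × 3 = 45 m
d_total = 105 m, t_total = 6 s
v_avg = d_total/t_total = 105/6 = 17.5 m/s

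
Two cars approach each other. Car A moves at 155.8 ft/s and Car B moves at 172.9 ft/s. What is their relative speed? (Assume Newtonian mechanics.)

v_rel = v_A + v_B = 155.8 + 172.9 = 328.7 ft/s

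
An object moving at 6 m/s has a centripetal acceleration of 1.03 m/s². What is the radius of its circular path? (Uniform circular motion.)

r = v²/a_c = 6²/1.03 = 34.95 m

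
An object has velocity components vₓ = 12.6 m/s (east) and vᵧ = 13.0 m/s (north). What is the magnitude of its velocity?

|v| = √(vₓ² + vᵧ²) = √(12.6² + 13.0²) = √(327.76) = 18.1 m/s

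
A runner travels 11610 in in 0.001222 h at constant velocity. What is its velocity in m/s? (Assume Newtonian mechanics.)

d = 11610 in × 0.0254 = 294.894 m
t = 0.001222 h × 3600.0 = 4.3992 s
v = d / t = 294.894 / 4.3992 = 67.03 m/s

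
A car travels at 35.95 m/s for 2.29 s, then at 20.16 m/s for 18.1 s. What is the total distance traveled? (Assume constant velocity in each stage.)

d₁ = v₁t₁ = 35.95 × 2.29 = 82.3255 m
d₂ = v₂t₂ = 20.16 × 18.1 = 364.896 m
d_total = 82.3255 + 364.896 = 447.22 m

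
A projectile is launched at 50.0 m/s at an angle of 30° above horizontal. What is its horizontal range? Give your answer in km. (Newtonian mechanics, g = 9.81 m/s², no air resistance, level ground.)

R = v₀² × sin(2θ) / g = 50.0² × sin(2 × 30°) / 9.81 = 2500.0 × 0.866025 / 9.81 = 220.7 m
R = 220.7 m / 1000.0 = 0.2207 km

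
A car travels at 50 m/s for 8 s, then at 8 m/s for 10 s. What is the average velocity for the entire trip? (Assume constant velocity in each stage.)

d₁ = v₁t₁ = 50 × 8 = 400 m
d₂ = v₂t₂ = 8 × 10 = 80 m
d_total = 480 m, t_total = 18 s
v_avg = d_total/t_total = 480/18 = 26.67 m/s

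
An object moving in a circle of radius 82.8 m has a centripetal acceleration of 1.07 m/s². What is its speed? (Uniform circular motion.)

v = √(a_c × r) = √(1.07 × 82.8) = 9.41 m/s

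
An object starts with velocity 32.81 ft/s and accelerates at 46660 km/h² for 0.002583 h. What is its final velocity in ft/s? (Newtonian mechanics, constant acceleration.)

v₀ = 32.81 ft/s × 0.3048 = 10.0005 m/s
a = 46660 km/h² × 7.716049382716049e-05 = 3.60031 m/s²
t = 0.002583 h × 3600.0 = 9.2988 s
v = v₀ + a × t = 10.0005 + 3.60031 × 9.2988 = 43.4791 m/s
v = 43.4791 m/s / 0.3048 = 142.6 ft/s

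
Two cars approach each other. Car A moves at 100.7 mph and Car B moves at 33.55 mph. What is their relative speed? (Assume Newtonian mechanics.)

v_rel = v_A + v_B = 100.7 + 33.55 = 134.25 mph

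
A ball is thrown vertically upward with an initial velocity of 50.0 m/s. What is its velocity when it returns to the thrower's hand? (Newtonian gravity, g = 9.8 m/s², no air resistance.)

By conservation of energy (no air resistance), the ball returns to the throw height with the same speed as launch, but directed downward.
|v_ground| = v₀ = 50.0 m/s
v_ground = 50.0 m/s (downward)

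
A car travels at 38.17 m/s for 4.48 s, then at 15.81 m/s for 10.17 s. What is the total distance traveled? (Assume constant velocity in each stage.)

d₁ = v₁t₁ = 38.17 × 4.48 = 171.0016 m
d₂ = v₂t₂ = 15.81 × 10.17 = 160.7877 m
d_total = 171.0016 + 160.7877 = 331.79 m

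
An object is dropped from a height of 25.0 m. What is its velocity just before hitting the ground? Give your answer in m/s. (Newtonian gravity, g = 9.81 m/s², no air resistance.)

v = √(2gh) = √(2 × 9.81 × 25.0) = 22.15 m/s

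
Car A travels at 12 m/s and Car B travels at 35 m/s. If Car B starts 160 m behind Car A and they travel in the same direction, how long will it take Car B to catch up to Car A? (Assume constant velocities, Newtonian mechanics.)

Relative speed: v_rel = 35 - 12 = 23 m/s
Time to catch: t = d₀/v_rel = 160/23 = 6.96 s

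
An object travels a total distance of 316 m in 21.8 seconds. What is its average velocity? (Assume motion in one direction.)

v_avg = Δd / Δt = 316 / 21.8 = 14.5 m/s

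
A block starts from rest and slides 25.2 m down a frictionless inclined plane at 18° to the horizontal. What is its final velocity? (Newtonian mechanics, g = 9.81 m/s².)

a = g sin(θ) = 9.81 × sin(18°) = 3.0315 m/s²
v = √(2ad) = √(2 × 3.0315 × 25.2) = 12.36 m/s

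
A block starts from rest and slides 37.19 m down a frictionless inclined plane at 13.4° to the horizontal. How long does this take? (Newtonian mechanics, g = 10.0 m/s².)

a = g sin(θ) = 10.0 × sin(13.4°) = 2.3175 m/s²
t = √(2d/a) = √(2 × 37.19 / 2.3175) = 5.67 s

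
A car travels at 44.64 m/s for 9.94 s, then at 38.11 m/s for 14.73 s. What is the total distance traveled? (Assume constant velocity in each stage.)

d₁ = v₁t₁ = 44.64 × 9.94 = 443.7216 m
d₂ = v₂t₂ = 38.11 × 14.73 = 561.3603 m
d_total = 443.7216 + 561.3603 = 1005.08 m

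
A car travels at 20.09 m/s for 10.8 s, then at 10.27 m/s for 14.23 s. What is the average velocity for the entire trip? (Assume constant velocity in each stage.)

d₁ = v₁t₁ = 20.09 × 10.8 = 216.972 m
d₂ = v₂t₂ = 10.27 × 14.23 = 146.1421 m
d_total = 363.1141 m, t_total = 25.03 s
v_avg = d_total/t_total = 363.1141/25.03 = 14.51 m/s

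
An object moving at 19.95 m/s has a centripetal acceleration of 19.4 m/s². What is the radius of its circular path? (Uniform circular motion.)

r = v²/a_c = 19.95²/19.4 = 20.52 m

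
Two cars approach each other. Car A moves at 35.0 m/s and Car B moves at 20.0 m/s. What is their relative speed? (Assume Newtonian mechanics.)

v_rel = v_A + v_B = 35.0 + 20.0 = 55.0 m/s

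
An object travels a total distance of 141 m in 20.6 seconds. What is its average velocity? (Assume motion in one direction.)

v_avg = Δd / Δt = 141 / 20.6 = 6.84 m/s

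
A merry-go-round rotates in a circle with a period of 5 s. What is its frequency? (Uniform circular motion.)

f = 1/T = 1/5 = 0.2 Hz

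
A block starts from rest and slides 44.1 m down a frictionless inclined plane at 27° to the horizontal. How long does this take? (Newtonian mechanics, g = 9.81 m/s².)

a = g sin(θ) = 9.81 × sin(27°) = 4.4536 m/s²
t = √(2d/a) = √(2 × 44.1 / 4.4536) = 4.45 s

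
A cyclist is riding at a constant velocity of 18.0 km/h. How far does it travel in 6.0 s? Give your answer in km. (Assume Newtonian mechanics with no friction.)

v = 18.0 km/h × 0.2777777777777778 = 5.0 m/s
d = v × t = 5.0 × 6.0 = 30.0 m
d = 30.0 m / 1000.0 = 0.03 km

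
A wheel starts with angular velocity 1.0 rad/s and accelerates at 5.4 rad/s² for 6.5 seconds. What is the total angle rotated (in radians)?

θ = ω₀t + ½αt² = 1.0×6.5 + ½×5.4×6.5² = 120.58 rad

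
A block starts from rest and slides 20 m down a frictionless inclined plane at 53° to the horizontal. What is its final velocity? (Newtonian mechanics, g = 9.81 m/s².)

a = g sin(θ) = 9.81 × sin(53°) = 7.8346 m/s²
v = √(2ad) = √(2 × 7.8346 × 20) = 17.7 m/s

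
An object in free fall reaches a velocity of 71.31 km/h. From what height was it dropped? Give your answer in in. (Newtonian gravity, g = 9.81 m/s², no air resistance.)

v = 71.31 km/h × 0.2777777777777778 = 19.8083 m/s
h = v² / (2g) = 19.8083² / (2 × 9.81) = 19.9984 m
h = 19.9984 m / 0.0254 = 787.3 in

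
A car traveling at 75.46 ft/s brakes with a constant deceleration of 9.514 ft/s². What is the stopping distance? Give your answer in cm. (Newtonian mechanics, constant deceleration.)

v₀ = 75.46 ft/s × 0.3048 = 23.0002 m/s
a = 9.514 ft/s² × 0.3048 = 2.89987 m/s²
d = v₀² / (2a) = 23.0002² / (2 × 2.89987) = 529.009 / 5.79974 = 91.2125 m
d = 91.2125 m / 0.01 = 9121 cm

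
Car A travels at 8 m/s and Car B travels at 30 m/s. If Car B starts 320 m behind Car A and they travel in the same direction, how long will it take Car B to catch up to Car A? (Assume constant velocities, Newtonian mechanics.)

Relative speed: v_rel = 30 - 8 = 22 m/s
Time to catch: t = d₀/v_rel = 320/22 = 14.55 s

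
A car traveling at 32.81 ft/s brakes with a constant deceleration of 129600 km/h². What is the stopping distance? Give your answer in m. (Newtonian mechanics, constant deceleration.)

v₀ = 32.81 ft/s × 0.3048 = 10.00049 m/s
a = 129600 km/h² × 7.716049382716049e-05 = 10.0 m/s²
d = v₀² / (2a) = 10.00049² / (2 × 10.0) = 100.0098 / 20.0 = 5.0 m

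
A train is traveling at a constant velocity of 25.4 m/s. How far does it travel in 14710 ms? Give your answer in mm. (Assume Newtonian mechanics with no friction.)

t = 14710 ms × 0.001 = 14.71 s
d = v × t = 25.4 × 14.71 = 373.634 m
d = 373.634 m / 0.001 = 373600 mm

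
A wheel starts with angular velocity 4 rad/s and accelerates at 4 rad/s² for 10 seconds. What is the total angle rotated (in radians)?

θ = ω₀t + ½αt² = 4×10 + ½×4×10² = 240.0 rad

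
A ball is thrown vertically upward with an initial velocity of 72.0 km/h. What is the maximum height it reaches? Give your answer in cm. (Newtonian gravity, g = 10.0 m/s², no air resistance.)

v₀ = 72.0 km/h × 0.2777777777777778 = 20.0 m/s
h_max = v₀² / (2g) = 20.0² / (2 × 10.0) = 400.0 / 20.0 = 20.0 m
h_max = 20.0 m / 0.01 = 2000 cm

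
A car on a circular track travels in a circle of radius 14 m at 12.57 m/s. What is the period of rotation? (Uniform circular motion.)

T = 2πr/v = 2π×14/12.57 = 7.0 s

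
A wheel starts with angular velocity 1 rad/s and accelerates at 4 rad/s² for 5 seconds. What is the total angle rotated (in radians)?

θ = ω₀t + ½αt² = 1×5 + ½×4×5² = 55.0 rad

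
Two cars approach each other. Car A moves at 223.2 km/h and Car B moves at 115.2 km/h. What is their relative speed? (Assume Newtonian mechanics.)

v_rel = v_A + v_B = 223.2 + 115.2 = 338.4 km/h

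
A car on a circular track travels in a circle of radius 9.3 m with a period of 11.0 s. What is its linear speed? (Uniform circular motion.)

v = 2πr/T = 2π×9.3/11.0 = 5.31 m/s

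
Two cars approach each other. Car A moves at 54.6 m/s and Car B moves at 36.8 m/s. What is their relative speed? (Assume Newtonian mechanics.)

v_rel = v_A + v_B = 54.6 + 36.8 = 91.4 m/s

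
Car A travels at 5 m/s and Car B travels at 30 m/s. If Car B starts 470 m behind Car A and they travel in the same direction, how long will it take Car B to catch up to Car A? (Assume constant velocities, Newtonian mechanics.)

Relative speed: v_rel = 30 - 5 = 25 m/s
Time to catch: t = d₀/v_rel = 470/25 = 18.8 s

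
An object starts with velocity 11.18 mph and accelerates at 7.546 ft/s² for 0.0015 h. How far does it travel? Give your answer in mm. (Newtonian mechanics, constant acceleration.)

v₀ = 11.18 mph × 0.44704 = 4.99791 m/s
a = 7.546 ft/s² × 0.3048 = 2.30002 m/s²
t = 0.0015 h × 3600.0 = 5.4 s
d = v₀ × t + ½ × a × t² = 4.99791 × 5.4 + 0.5 × 2.30002 × 5.4² = 60.523 m
d = 60.523 m / 0.001 = 60520 mm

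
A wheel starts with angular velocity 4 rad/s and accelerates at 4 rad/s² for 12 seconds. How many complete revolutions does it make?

θ = ω₀t + ½αt² = 4×12 + ½×4×12² = 336.0 rad
Total revolutions = θ/(2π) = 336.0/(2π) = 53.48
Complete revolutions = ⌊53.48⌋ = 53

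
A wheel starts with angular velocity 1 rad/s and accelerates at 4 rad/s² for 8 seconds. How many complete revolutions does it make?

θ = ω₀t + ½αt² = 1×8 + ½×4×8² = 136.0 rad
Total revolutions = θ/(2π) = 136.0/(2π) = 21.65
Complete revolutions = ⌊21.65⌋ = 21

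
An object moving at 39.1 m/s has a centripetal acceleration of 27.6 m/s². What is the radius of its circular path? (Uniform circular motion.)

r = v²/a_c = 39.1²/27.6 = 55.39 m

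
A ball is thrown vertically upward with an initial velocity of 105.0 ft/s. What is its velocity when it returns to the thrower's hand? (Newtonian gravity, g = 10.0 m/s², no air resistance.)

By conservation of energy (no air resistance), the ball returns to the throw height with the same speed as launch, but directed downward.
|v_ground| = v₀ = 105.0 ft/s
v_ground = 105.0 ft/s (downward)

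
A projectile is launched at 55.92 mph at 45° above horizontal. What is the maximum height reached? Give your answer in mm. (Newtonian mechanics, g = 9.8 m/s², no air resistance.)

v₀ = 55.92 mph × 0.44704 = 24.9985 m/s
H = v₀² × sin²(θ) / (2g) = 24.9985² × sin(45°)² / (2 × 9.8) = 624.925 × 0.5 / 19.6 = 15.942 m
H = 15.942 m / 0.001 = 15940 mm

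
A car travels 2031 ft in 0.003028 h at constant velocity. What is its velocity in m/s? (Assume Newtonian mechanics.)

d = 2031 ft × 0.3048 = 619.049 m
t = 0.003028 h × 3600.0 = 10.9008 s
v = d / t = 619.049 / 10.9008 = 56.79 m/s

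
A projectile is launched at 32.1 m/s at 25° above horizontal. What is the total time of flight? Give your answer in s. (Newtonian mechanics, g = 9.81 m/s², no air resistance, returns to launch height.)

T = 2 × v₀ × sin(θ) / g = 2 × 32.1 × sin(25°) / 9.81 = 2 × 32.1 × 0.422618 / 9.81 = 2.766 s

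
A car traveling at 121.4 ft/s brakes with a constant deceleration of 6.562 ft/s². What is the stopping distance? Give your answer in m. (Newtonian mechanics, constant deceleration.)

v₀ = 121.4 ft/s × 0.3048 = 37.0027 m/s
a = 6.562 ft/s² × 0.3048 = 2.0001 m/s²
d = v₀² / (2a) = 37.0027² / (2 × 2.0001) = 1369.2 / 4.0002 = 342.3 m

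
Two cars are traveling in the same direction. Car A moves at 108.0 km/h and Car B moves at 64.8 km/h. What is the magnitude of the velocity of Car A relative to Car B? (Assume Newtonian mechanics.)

v_rel = |v_A - v_B| = |108.0 - 64.8| = 43.2 km/h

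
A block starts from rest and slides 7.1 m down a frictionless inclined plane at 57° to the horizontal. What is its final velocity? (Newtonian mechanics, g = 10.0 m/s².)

a = g sin(θ) = 10.0 × sin(57°) = 8.3867 m/s²
v = √(2ad) = √(2 × 8.3867 × 7.1) = 10.91 m/s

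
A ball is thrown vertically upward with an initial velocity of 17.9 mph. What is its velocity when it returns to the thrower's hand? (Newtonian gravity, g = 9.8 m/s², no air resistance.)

By conservation of energy (no air resistance), the ball returns to the throw height with the same speed as launch, but directed downward.
|v_ground| = v₀ = 17.9 mph
v_ground = 17.9 mph (downward)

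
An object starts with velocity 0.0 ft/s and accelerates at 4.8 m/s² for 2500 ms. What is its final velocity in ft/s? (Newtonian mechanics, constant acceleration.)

v₀ = 0.0 ft/s × 0.3048 = 0.0 m/s
t = 2500 ms × 0.001 = 2.5 s
v = v₀ + a × t = 0.0 + 4.8 × 2.5 = 12.0 m/s
v = 12.0 m/s / 0.3048 = 39.37 ft/s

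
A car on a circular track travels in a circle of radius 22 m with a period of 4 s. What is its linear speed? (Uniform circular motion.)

v = 2πr/T = 2π×22/4 = 34.56 m/s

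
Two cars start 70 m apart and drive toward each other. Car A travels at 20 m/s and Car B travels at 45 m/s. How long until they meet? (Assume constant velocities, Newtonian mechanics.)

Combined speed: v_combined = 20 + 45 = 65 m/s
Time to meet: t = d/v_combined = 70/65 = 1.08 s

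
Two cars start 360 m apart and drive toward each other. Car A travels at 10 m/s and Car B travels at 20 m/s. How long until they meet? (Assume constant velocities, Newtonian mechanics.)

Combined speed: v_combined = 10 + 20 = 30 m/s
Time to meet: t = d/v_combined = 360/30 = 12.0 s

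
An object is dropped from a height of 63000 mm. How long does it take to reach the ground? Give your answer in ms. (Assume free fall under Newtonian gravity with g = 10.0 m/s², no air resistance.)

h = 63000 mm × 0.001 = 63.0 m
t = √(2h/g) = √(2 × 63.0 / 10.0) = 3.54965 s
t = 3.54965 s / 0.001 = 3550 ms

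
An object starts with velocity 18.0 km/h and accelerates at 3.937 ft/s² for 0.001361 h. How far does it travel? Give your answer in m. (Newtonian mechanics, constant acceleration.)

v₀ = 18.0 km/h × 0.2777777777777778 = 5.0 m/s
a = 3.937 ft/s² × 0.3048 = 1.2 m/s²
t = 0.001361 h × 3600.0 = 4.8996 s
d = v₀ × t + ½ × a × t² = 5.0 × 4.8996 + 0.5 × 1.2 × 4.8996² = 38.9 m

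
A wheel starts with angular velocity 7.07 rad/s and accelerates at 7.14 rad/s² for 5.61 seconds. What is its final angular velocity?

ω = ω₀ + αt = 7.07 + 7.14 × 5.61 = 47.13 rad/s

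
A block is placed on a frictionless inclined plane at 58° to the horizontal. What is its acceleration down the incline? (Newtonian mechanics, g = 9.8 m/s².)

a = g sin(θ) = 9.8 × sin(58°) = 9.8 × 0.848 = 8.31 m/s²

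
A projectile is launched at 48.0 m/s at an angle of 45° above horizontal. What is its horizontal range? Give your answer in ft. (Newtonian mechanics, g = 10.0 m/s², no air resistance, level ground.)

R = v₀² × sin(2θ) / g = 48.0² × sin(2 × 45°) / 10.0 = 2304.0 × 1.0 / 10.0 = 230.4 m
R = 230.4 m / 0.3048 = 755.9 ft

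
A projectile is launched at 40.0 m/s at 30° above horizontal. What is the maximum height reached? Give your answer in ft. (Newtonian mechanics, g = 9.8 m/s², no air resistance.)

H = v₀² × sin²(θ) / (2g) = 40.0² × sin(30°)² / (2 × 9.8) = 1600.0 × 0.25 / 19.6 = 20.4082 m
H = 20.4082 m / 0.3048 = 66.96 ft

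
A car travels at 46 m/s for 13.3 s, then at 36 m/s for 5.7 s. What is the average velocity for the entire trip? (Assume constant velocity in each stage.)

d₁ = v₁t₁ = 46 × 13.3 = 611.8 m
d₂ = v₂t₂ = 36 × 5.7 = 205.2 m
d_total = 817.0 m, t_total = 19.0 s
v_avg = d_total/t_total = 817.0/19.0 = 43.0 m/s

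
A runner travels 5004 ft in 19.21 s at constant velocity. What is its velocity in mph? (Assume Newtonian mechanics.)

d = 5004 ft × 0.3048 = 1525.22 m
v = d / t = 1525.22 / 19.21 = 79.3972 m/s
v = 79.3972 m/s / 0.44704 = 177.6 mph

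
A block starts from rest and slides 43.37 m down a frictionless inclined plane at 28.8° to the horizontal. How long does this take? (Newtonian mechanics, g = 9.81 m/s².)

a = g sin(θ) = 9.81 × sin(28.8°) = 4.726 m/s²
t = √(2d/a) = √(2 × 43.37 / 4.726) = 4.28 s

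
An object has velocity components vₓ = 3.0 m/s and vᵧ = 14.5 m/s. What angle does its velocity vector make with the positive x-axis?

θ = arctan(vᵧ/vₓ) = arctan(14.5/3.0) = 78.31°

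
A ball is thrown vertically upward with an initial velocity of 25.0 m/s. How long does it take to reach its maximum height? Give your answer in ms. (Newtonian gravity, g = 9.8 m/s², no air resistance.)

t_up = v₀ / g = 25.0 / 9.8 = 2.55102 s
t_up = 2.55102 s / 0.001 = 2551 ms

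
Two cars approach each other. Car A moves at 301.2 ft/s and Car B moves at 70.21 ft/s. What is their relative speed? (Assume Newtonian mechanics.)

v_rel = v_A + v_B = 301.2 + 70.21 = 371.41 ft/s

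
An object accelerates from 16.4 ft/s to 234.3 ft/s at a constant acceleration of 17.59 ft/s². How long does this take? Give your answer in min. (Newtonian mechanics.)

v₀ = 16.4 ft/s × 0.3048 = 4.99872 m/s
v = 234.3 ft/s × 0.3048 = 71.4146 m/s
a = 17.59 ft/s² × 0.3048 = 5.36143 m/s²
t = (v - v₀) / a = (71.4146 - 4.99872) / 5.36143 = 12.3877 s
t = 12.3877 s / 60.0 = 0.2065 min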